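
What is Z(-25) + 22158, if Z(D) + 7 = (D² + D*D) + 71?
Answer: 23472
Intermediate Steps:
Z(D) = 64 + 2*D² (Z(D) = -7 + ((D² + D*D) + 71) = -7 + ((D² + D²) + 71) = -7 + (2*D² + 71) = -7 + (71 + 2*D²) = 64 + 2*D²)
Z(-25) + 22158 = (64 + 2*(-25)²) + 22158 = (64 + 2*625) + 22158 = (64 + 1250) + 22158 = 1314 + 22158 = 23472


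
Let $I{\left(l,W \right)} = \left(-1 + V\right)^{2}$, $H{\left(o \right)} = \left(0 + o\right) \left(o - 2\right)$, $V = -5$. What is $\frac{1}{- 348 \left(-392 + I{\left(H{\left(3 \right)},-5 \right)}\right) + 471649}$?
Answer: $\frac{1}{595537} \approx 1.6792 \cdot 10^{-6}$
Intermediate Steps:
$H{\left(o \right)} = o \left(-2 + o\right)$
$I{\left(l,W \right)} = 36$ ($I{\left(l,W \right)} = \left(-1 - 5\right)^{2} = \left(-6\right)^{2} = 36$)
$\frac{1}{- 348 \left(-392 + I{\left(H{\left(3 \right)},-5 \right)}\right) + 471649} = \frac{1}{- 348 \left(-392 + 36\right) + 471649} = \frac{1}{\left(-348\right) \left(-356\right) + 471649} = \frac{1}{123888 + 471649} = \frac{1}{595537}$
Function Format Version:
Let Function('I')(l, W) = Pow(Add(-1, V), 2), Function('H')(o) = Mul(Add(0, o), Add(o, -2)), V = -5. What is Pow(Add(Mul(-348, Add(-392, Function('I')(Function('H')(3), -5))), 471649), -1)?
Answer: Rational(1, 595537) ≈ 1.6792e-6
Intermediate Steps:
Function('H')(o) = Mul(o, Add(-2, o))
Function('I')(l, W) = 36 (Function('I')(l, W) = Pow(Add(-1, -5), 2) = Pow(-6, 2) = 36)
Pow(Add(Mul(-348, Add(-392, Function('I')(Function('H')(3), -5))), 471649), -1) = Pow(Add(Mul(-348, Add(-392, 36)), 471649), -1) = Pow(Add(Mul(-348, -356), 471649), -1) = Pow(Add(123888, 471649), -1) = Pow(595537, -1) = Rational(1, 595537)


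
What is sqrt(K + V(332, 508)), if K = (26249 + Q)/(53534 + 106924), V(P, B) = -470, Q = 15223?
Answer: I*sqrt(335953535414)/26743 ≈ 21.674*I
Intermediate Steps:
K = 6912/26743 (K = (26249 + 15223)/(53534 + 106924) = 41472/160458 = 41472*(1/160458) = 6912/26743 ≈ 0.25846)
sqrt(K + V(332, 508)) = sqrt(6912/26743 - 470) = sqrt(-12562298/26743) = I*sqrt(335953535414)/26743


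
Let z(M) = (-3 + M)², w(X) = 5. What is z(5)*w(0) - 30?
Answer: -10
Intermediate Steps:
z(5)*w(0) - 30 = (-3 + 5)²*5 - 30 = 2²*5 - 30 = 4*5 - 30 = 20 - 30 = -10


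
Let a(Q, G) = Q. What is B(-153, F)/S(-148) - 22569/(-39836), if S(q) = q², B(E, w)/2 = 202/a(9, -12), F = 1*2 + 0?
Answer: 69769627/122704839 ≈ 0.56860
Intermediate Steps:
F = 2 (F = 2 + 0 = 2)
B(E, w) = 404/9 (B(E, w) = 2*(202/9) = 404/9)
B(-153, F)/S(-148) - 22569/(-39836) = 404/(9*((-148)²)) - 22569/(-39836) = (404/9)/21904 - 22569*(-1/39836) = (404/9)*(1/21904) + 22569/39836 = 101/49284 + 22569/39836 = 69769627/122704839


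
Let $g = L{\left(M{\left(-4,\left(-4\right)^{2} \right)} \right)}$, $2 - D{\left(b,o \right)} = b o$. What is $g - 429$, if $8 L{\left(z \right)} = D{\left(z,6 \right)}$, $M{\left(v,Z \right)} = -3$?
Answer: $- \frac{853}{2} \approx -426.5$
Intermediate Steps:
$D{\left(b,o \right)} = 2 - b o$
$L{\left(z \right)} = \frac{1}{4} - \frac{3 z}{4}$ ($L{\left(z \right)} = \frac{2 - z 6}{8} = \frac{2 - 6 z}{8} = \frac{1}{4} - \frac{3 z}{4}$)
$g = \frac{5}{2}$ ($g = \frac{1}{4} - - \frac{9}{4} = \frac{1}{4} + \frac{9}{4} = \frac{5}{2} \approx 2.5$)
$g - 429 = \frac{5}{2} - 429 = - \frac{853}{2}$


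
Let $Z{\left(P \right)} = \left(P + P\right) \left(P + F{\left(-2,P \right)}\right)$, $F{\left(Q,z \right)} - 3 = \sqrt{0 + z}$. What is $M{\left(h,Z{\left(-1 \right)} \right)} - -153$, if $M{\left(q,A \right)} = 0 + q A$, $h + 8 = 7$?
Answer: $157 + 2 i \approx 157.0 + 2.0 i$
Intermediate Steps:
$F{\left(Q,z \right)} = 3 + \sqrt{z}$ ($F{\left(Q,z \right)} = 3 + \sqrt{0 + z} = 3 + \sqrt{z}$)
$Z{\left(P \right)} = 2 P \left(3 + P + \sqrt{P}\right)$ ($Z{\left(P \right)} = \left(P + P\right) \left(P + \left(3 + \sqrt{P}\right)\right) = 2 P \left(3 + P + \sqrt{P}\right)$)
$h = -1$ ($h = -8 + 7 = -1$)
$M{\left(q,A \right)} = A q$ ($M{\left(q,A \right)} = 0 + A q = A q$)
$M{\left(h,Z{\left(-1 \right)} \right)} - -153 = 2 \left(-1\right) \left(3 - 1 + \sqrt{-1}\right) \left(-1\right) - -153 = 2 \left(-1\right) \left(3 - 1 + i\right) \left(-1\right) + 153 = 2 \left(-1\right) \left(2 + i\right) \left(-1\right) + 153 = \left(-4 - 2 i\right) \left(-1\right) + 153 = \left(4 + 2 i\right) + 153 = 157 + 2 i$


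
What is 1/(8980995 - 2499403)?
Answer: 1/6481592 ≈ 1.5428e-7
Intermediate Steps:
1/(8980995 - 2499403) = 1/6481592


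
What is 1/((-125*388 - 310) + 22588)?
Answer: -1/26222 ≈ -3.8136e-5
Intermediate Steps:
1/((-125*388 - 310) + 22588) = 1/((-48500 - 310) + 22588) = 1/(-48810 + 22588) = 1/(-26222) = -1/26222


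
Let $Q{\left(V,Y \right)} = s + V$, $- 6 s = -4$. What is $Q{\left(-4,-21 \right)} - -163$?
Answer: $\frac{479}{3} \approx 159.67$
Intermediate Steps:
$s = \frac{2}{3}$ ($s = \left(- \frac{1}{6}\right) \left(-4\right) = \frac{2}{3} \approx 0.66667$)
$Q{\left(V,Y \right)} = \frac{2}{3} + V$
$Q{\left(-4,-21 \right)} - -163 = \left(\frac{2}{3} - 4\right) - -163 = - \frac{10}{3} + 163 = \frac{479}{3}$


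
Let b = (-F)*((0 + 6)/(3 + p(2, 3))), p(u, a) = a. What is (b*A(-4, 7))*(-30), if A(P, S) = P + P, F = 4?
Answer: -960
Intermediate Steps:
A(P, S) = 2*P
b = -4 (b = (-1*4)*((0 + 6)/(3 + 3)) = -24/6 = -4*1 = -4)
(b*A(-4, 7))*(-30) = -8*(-4)*(-30) = -4*(-8)*(-30) = 32*(-30) = -960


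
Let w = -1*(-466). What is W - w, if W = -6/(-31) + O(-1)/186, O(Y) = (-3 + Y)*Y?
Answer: -43318/93 ≈ -465.79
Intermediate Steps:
O(Y) = Y*(-3 + Y)
w = 466
W = 20/93 (W = -6/(-31) - (-3 - 1)/186 = -6*(-1/31) - 1*(-4)*(1/186) = 6/31 + 4*(1/186) = 6/31 + 2/93 = 20/93 ≈ 0.21505)
W - w = 20/93 - 1*466 = 20/93 - 466 = -43318/93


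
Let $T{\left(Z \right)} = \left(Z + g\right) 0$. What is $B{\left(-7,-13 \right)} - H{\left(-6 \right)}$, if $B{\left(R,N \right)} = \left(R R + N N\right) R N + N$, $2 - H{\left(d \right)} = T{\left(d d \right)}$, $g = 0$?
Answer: $19823$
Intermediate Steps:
$T{\left(Z \right)} = 0$ ($T{\left(Z \right)} = \left(Z + 0\right) 0 = Z 0 = 0$)
$H{\left(d \right)} = 2$ ($H{\left(d \right)} = 2 - 0 = 2 + 0 = 2$)
$B{\left(R,N \right)} = N + N R \left(N^{2} + R^{2}\right)$ ($B{\left(R,N \right)} = \left(R^{2} + N^{2}\right) R N + N = \left(N^{2} + R^{2}\right) R N + N = R \left(N^{2} + R^{2}\right) N + N = N R \left(N^{2} + R^{2}\right) + N = N + N R \left(N^{2} + R^{2}\right)$)
$B{\left(-7,-13 \right)} - H{\left(-6 \right)} = - 13 \left(1 + \left(-7\right)^{3} - 7 \left(-13\right)^{2}\right) - 2 = - 13 \left(1 - 343 - 1183\right) - 2 = \left(-13\right) \left(-1525\right) - 2 = 19825 - 2 = 19823$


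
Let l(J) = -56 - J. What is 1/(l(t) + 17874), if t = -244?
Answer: 1/18062 ≈ 5.5365e-5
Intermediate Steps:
1/(l(t) + 17874) = 1/((-56 - 1*(-244)) + 17874) = 1/((-56 + 244) + 17874) = 1/(188 + 17874) = 1/18062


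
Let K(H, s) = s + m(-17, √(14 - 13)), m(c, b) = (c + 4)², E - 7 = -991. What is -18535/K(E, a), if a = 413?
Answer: -18535/582 ≈ -31.847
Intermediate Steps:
E = -984 (E = 7 - 991 = -984)
m(c, b) = (4 + c)²
K(H, s) = 169 + s (K(H, s) = s + (4 - 17)² = s + (-13)² = s + 169 = 169 + s)
-18535/K(E, a) = -18535/(169 + 413) = -18535/582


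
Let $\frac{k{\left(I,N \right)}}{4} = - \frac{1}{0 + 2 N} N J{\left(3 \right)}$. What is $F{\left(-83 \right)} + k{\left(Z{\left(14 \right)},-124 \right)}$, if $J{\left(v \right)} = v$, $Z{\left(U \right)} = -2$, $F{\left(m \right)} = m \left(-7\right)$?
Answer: $575$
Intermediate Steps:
$F{\left(m \right)} = - 7 m$
$k{\left(I,N \right)} = -6$ ($k{\left(I,N \right)} = 4 - \frac{1}{0 + 2 N} N 3 = 4 - \frac{1}{2 N} N 3 = 4 \left(\left(- \frac{1}{2}\right) 3\right) = 4 \left(- \frac{3}{2}\right) = -6$)
$F{\left(-83 \right)} + k{\left(Z{\left(14 \right)},-124 \right)} = \left(-7\right) \left(-83\right) - 6 = 581 - 6 = 575$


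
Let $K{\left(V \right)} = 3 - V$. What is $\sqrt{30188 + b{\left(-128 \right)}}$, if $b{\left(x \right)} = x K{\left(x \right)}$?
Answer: $2 \sqrt{3355} \approx 115.84$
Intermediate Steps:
$b{\left(x \right)} = x \left(3 - x\right)$
$\sqrt{30188 + b{\left(-128 \right)}} = \sqrt{30188 - 128 \left(3 - -128\right)} = \sqrt{30188 - 128 \left(3 + 128\right)} = \sqrt{30188 - 16768} = \sqrt{13420} = 2 \sqrt{3355}$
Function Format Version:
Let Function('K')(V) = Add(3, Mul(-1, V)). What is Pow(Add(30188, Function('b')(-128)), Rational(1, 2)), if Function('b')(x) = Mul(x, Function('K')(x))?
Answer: Mul(2, Pow(3355, Rational(1, 2))) ≈ 115.84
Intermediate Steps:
Function('b')(x) = Mul(x, Add(3, Mul(-1, x)))
Pow(Add(30188, Function('b')(-128)), Rational(1, 2)) = Pow(Add(30188, Mul(-128, Add(3, Mul(-1, -128)))), Rational(1, 2)) = Pow(Add(30188, Mul(-128, Add(3, 128))), Rational(1, 2)) = Pow(Add(30188, Mul(-128, 131)), Rational(1, 2)) = Pow(Add(30188, -16768), Rational(1, 2)) = Pow(13420, Rational(1, 2)) = Mul(2, Pow(3355, Rational(1, 2)))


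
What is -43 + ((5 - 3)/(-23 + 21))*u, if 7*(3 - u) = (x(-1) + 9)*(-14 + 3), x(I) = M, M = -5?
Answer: -366/7 ≈ -52.286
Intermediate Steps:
x(I) = -5
u = 65/7 (u = 3 - (-5 + 9)*(-14 + 3)/7 = 3 - 4*(-11)/7 = 3 - ⅐*(-44) = 3 + 44/7 = 65/7 ≈ 9.2857)
-43 + ((5 - 3)/(-23 + 21))*u = -43 + ((5 - 3)/(-23 + 21))*(65/7) = -43 + (2/(-2))*(65/7) = -43 + (2*(-½))*(65/7) = -43 - 1*65/7 = -43 - 65/7 = -366/7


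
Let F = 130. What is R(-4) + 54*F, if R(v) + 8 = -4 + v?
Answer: 7004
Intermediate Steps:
R(v) = -12 + v (R(v) = -8 + (-4 + v) = -12 + v)
R(-4) + 54*F = (-12 - 4) + 54*130 = -16 + 7020 = 7004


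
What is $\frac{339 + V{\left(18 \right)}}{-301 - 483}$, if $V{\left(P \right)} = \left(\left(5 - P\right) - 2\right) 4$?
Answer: $- \frac{279}{784} \approx -0.35587$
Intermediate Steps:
$V{\left(P \right)} = 12 - 4 P$ ($V{\left(P \right)} = \left(3 - P\right) 4 = 12 - 4 P$)
$\frac{339 + V{\left(18 \right)}}{-301 - 483} = \frac{339 + \left(12 - 72\right)}{-301 - 483} = \frac{339 + \left(12 - 72\right)}{-784} = \left(339 - 60\right) \left(- \frac{1}{784}\right) = 279 \left(- \frac{1}{784}\right) = - \frac{279}{784}$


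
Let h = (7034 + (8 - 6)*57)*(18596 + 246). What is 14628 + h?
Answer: 134697244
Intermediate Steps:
h = 134682616 (h = (7034 + 2*57)*18842 = (7034 + 114)*18842 = 7148*18842 = 134682616)
14628 + h = 14628 + 134682616 = 134697244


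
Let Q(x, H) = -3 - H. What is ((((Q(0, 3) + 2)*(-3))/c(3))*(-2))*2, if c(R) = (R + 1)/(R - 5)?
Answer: 24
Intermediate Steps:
c(R) = (1 + R)/(-5 + R)
((((Q(0, 3) + 2)*(-3))/c(3))*(-2))*2 = (((((-3 - 1*3) + 2)*(-3))/(((1 + 3)/(-5 + 3))))*(-2))*2 = (((((-3 - 3) + 2)*(-3))/((4/(-2))))*(-2))*2 = ((((-6 + 2)*(-3))/((-½*4)))*(-2))*2 = ((-4*(-3)/(-2))*(-2))*2 = ((12*(-½))*(-2))*2 = -6*(-2)*2 = 12*2 = 24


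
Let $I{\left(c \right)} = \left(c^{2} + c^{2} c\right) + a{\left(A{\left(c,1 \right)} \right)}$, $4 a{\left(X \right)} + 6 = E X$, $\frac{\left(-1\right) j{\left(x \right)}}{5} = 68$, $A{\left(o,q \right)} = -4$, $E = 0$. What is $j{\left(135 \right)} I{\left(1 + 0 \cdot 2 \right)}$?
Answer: $-170$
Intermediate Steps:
$j{\left(x \right)} = -340$ ($j{\left(x \right)} = \left(-5\right) 68 = -340$)
$a{\left(X \right)} = - \frac{3}{2}$ ($a{\left(X \right)} = - \frac{3}{2} + \frac{0 X}{4} = - \frac{3}{2} + \frac{1}{4} \cdot 0 = - \frac{3}{2} + 0 = - \frac{3}{2}$)
$I{\left(c \right)} = - \frac{3}{2} + c^{2} + c^{3}$ ($I{\left(c \right)} = \left(c^{2} + c^{2} c\right) - \frac{3}{2} = \left(c^{2} + c^{3}\right) - \frac{3}{2} = - \frac{3}{2} + c^{2} + c^{3}$)
$j{\left(135 \right)} I{\left(1 + 0 \cdot 2 \right)} = - 340 \left(- \frac{3}{2} + \left(1 + 0 \cdot 2\right)^{2} + \left(1 + 0 \cdot 2\right)^{3}\right) = - 340 \left(- \frac{3}{2} + \left(1 + 0\right)^{2} + \left(1 + 0\right)^{3}\right) = - 340 \left(- \frac{3}{2} + 1^{2} + 1^{3}\right) = - 340 \left(- \frac{3}{2} + 1 + 1\right) = \left(-340\right) \frac{1}{2} = -170$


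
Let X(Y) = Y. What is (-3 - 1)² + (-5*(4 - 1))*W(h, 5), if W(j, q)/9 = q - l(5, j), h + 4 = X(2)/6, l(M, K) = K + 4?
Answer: -614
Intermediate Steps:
l(M, K) = 4 + K
h = -11/3 (h = -4 + 2/6 = -4 + 2*(⅙) = -4 + ⅓ = -11/3 ≈ -3.6667)
W(j, q) = -36 - 9*j + 9*q (W(j, q) = 9*(q - (4 + j)) = 9*(q + (-4 - j)) = 9*(-4 + q - j) = -36 - 9*j + 9*q)
(-3 - 1)² + (-5*(4 - 1))*W(h, 5) = (-3 - 1)² + (-5*(4 - 1))*(-36 - 9*(-11/3) + 9*5) = (-4)² + (-5*3)*(-36 + 33 + 45) = 16 - 1*15*42 = 16 - 15*42 = 16 - 630 = -614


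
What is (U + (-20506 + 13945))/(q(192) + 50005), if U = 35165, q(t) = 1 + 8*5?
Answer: 14302/25023 ≈ 0.57155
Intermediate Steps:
q(t) = 41 (q(t) = 1 + 40 = 41)
(U + (-20506 + 13945))/(q(192) + 50005) = (35165 + (-20506 + 13945))/(41 + 50005) = (35165 - 6561)/50046 = 28604*(1/50046) = 14302/25023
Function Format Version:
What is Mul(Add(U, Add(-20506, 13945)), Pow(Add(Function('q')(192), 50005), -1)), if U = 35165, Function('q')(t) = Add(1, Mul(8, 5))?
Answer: Rational(14302, 25023) ≈ 0.57155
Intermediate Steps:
Function('q')(t) = 41 (Function('q')(t) = Add(1, 40) = 41)
Mul(Add(U, Add(-20506, 13945)), Pow(Add(Function('q')(192), 50005), -1)) = Mul(Add(35165, Add(-20506, 13945)), Pow(Add(41, 50005), -1)) = Mul(Add(35165, -6561), Pow(50046, -1)) = Mul(28604, Rational(1, 50046)) = Rational(14302, 25023)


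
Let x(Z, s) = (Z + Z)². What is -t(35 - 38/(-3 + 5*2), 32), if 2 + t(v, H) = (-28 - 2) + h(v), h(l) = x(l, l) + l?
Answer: -171277/49 ≈ -3495.4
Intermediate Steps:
x(Z, s) = 4*Z² (x(Z, s) = (2*Z)² = 4*Z²)
h(l) = l + 4*l² (h(l) = 4*l² + l = l + 4*l²)
t(v, H) = -32 + v*(1 + 4*v) (t(v, H) = -2 + ((-28 - 2) + v*(1 + 4*v)) = -2 + (-30 + v*(1 + 4*v)) = -32 + v*(1 + 4*v))
-t(35 - 38/(-3 + 5*2), 32) = -(-32 + (35 - 38/(-3 + 5*2)) + 4*(35 - 38/(-3 + 5*2))²) = -(-32 + (35 - 38/(-3 + 10)) + 4*(35 - 38/(-3 + 10))²) = -(-32 + (35 - 38/7) + 4*(35 - 38/7)²) = -(-32 + 207/7 + 4*(207/7)²) = -(-32 + 207/7 + 4*(42849/49)) = -(-32 + 207/7 + 171396/49) = -1*171277/49 = -171277/49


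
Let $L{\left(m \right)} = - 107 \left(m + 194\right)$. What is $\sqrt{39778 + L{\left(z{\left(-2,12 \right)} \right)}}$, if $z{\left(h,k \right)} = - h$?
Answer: $\sqrt{18806} \approx 137.14$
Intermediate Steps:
$L{\left(m \right)} = -20758 - 107 m$ ($L{\left(m \right)} = - 107 \left(194 + m\right) = -20758 - 107 m$)
$\sqrt{39778 + L{\left(z{\left(-2,12 \right)} \right)}} = \sqrt{39778 - \left(20758 + 107 \left(\left(-1\right) \left(-2\right)\right)\right)} = \sqrt{39778 - 20972} = \sqrt{18806}$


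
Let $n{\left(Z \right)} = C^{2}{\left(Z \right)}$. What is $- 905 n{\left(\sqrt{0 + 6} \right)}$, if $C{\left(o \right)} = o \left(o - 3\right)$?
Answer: $-81450 + 32580 \sqrt{6} \approx -1645.6$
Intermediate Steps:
$C{\left(o \right)} = o \left(-3 + o\right)$
$n{\left(Z \right)} = Z^{2} \left(-3 + Z\right)^{2}$ ($n{\left(Z \right)} = \left(Z \left(-3 + Z\right)\right)^{2} = Z^{2} \left(-3 + Z\right)^{2}$)
$- 905 n{\left(\sqrt{0 + 6} \right)} = - 905 \left(\sqrt{0 + 6}\right)^{2} \left(-3 + \sqrt{0 + 6}\right)^{2} = - 905 \left(\sqrt{6}\right)^{2} \left(-3 + \sqrt{6}\right)^{2} = - 905 \cdot 6 \left(-3 + \sqrt{6}\right)^{2} = - 5430 \left(-3 + \sqrt{6}\right)^{2}$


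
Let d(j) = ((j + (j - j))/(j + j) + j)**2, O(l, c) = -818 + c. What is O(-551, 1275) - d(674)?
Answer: -1817973/4 ≈ -4.5449e+5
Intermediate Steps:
d(j) = (1/2 + j)**2 (d(j) = ((j + 0)/((2*j)) + j)**2 = (j*(1/(2*j)) + j)**2 = (1/2 + j)**2)
O(-551, 1275) - d(674) = (-818 + 1275) - (1 + 2*674)**2/4 = 457 - (1 + 1348)**2/4 = 457 - 1349**2/4 = 457 - 1819801/4 = -1817973/4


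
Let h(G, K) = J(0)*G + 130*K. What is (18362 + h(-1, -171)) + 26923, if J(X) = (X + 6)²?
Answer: 23019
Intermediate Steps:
J(X) = (6 + X)²
h(G, K) = 36*G + 130*K (h(G, K) = (6 + 0)²*G + 130*K = 6²*G + 130*K = 36*G + 130*K)
(18362 + h(-1, -171)) + 26923 = (18362 + (36*(-1) + 130*(-171))) + 26923 = (18362 + (-36 - 22230)) + 26923 = (18362 - 22266) + 26923 = -3904 + 26923 = 23019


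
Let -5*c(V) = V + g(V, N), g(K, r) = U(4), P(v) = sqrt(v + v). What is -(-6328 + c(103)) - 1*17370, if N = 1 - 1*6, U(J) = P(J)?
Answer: -55107/5 + 2*sqrt(2)/5 ≈ -11021.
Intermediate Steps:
P(v) = sqrt(2)*sqrt(v) (P(v) = sqrt(2*v) = sqrt(2)*sqrt(v))
U(J) = sqrt(2)*sqrt(J)
N = -5 (N = 1 - 6 = -5)
g(K, r) = 2*sqrt(2) (g(K, r) = sqrt(2)*sqrt(4) = sqrt(2)*2 = 2*sqrt(2))
c(V) = -2*sqrt(2)/5 - V/5 (c(V) = -(V + 2*sqrt(2))/5 = -2*sqrt(2)/5 - V/5)
-(-6328 + c(103)) - 1*17370 = -(-6328 + (-2*sqrt(2)/5 - 1/5*103)) - 1*17370 = -(-6328 + (-2*sqrt(2)/5 - 103/5)) - 17370 = -(-6328 + (-103/5 - 2*sqrt(2)/5)) - 17370 = -(-31743/5 - 2*sqrt(2)/5) - 17370 = (31743/5 + 2*sqrt(2)/5) - 17370 = -55107/5 + 2*sqrt(2)/5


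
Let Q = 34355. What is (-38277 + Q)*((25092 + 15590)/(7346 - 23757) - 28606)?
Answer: 1841354479656/16411 ≈ 1.1220e+8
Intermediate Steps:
(-38277 + Q)*((25092 + 15590)/(7346 - 23757) - 28606) = (-38277 + 34355)*((25092 + 15590)/(7346 - 23757) - 28606) = -3922*(40682/(-16411) - 28606) = -3922*(40682*(-1/16411) - 28606) = -3922*(-40682/16411 - 28606) = -3922*(-469493748/16411) = 1841354479656/16411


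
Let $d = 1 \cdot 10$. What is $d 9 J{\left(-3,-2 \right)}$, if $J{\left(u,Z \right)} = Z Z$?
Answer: $360$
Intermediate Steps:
$d = 10$
$J{\left(u,Z \right)} = Z^{2}$
$d 9 J{\left(-3,-2 \right)} = 10 \cdot 9 \left(-2\right)^{2} = 90 \cdot 4 = 360$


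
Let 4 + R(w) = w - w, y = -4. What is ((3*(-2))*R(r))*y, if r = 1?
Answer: -96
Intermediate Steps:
R(w) = -4 (R(w) = -4 + (w - w) = -4 + 0 = -4)
((3*(-2))*R(r))*y = ((3*(-2))*(-4))*(-4) = -6*(-4)*(-4) = 24*(-4) = -96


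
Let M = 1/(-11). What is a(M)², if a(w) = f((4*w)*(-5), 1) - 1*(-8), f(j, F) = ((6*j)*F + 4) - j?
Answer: 53824/121 ≈ 444.83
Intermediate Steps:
M = -1/11 ≈ -0.090909
f(j, F) = 4 - j + 6*F*j (f(j, F) = (6*F*j + 4) - j = (4 + 6*F*j) - j = 4 - j + 6*F*j)
a(w) = 12 - 100*w (a(w) = (4 - 4*w*(-5) + 6*1*((4*w)*(-5))) - 1*(-8) = (4 - (-20)*w + 6*1*(-20*w)) + 8 = (4 + 20*w - 120*w) + 8 = (4 - 100*w) + 8 = 12 - 100*w)
a(M)² = (12 - 100*(-1/11))² = (12 + 100/11)² = (232/11)² = 53824/121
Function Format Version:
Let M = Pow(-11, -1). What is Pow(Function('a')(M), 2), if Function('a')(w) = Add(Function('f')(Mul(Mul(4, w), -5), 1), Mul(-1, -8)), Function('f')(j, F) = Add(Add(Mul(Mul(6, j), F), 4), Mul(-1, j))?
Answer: Rational(53824, 121) ≈ 444.83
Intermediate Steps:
M = Rational(-1, 11) ≈ -0.090909
Function('f')(j, F) = Add(4, Mul(-1, j), Mul(6, F, j)) (Function('f')(j, F) = Add(Add(Mul(6, F, j), 4), Mul(-1, j)) = Add(Add(4, Mul(6, F, j)), Mul(-1, j)) = Add(4, Mul(-1, j), Mul(6, F, j)))
Function('a')(w) = Add(12, Mul(-100, w)) (Function('a')(w) = Add(Add(4, Mul(-1, Mul(Mul(4, w), -5)), Mul(6, 1, Mul(Mul(4, w), -5))), Mul(-1, -8)) = Add(Add(4, Mul(-1, Mul(-20, w)), Mul(6, 1, Mul(-20, w))), 8) = Add(Add(4, Mul(20, w), Mul(-120, w)), 8) = Add(Add(4, Mul(-100, w)), 8) = Add(12, Mul(-100, w)))
Pow(Function('a')(M), 2) = Pow(Add(12, Mul(-100, Rational(-1, 11))), 2) = Pow(Add(12, Rational(100, 11)), 2) = Pow(Rational(232, 11), 2) = Rational(53824, 121)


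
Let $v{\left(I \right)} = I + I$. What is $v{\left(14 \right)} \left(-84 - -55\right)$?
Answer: $-812$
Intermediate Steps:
$v{\left(I \right)} = 2 I$
$v{\left(14 \right)} \left(-84 - -55\right) = 2 \cdot 14 \left(-84 - -55\right) = 28 \left(-84 + 55\right) = 28 \left(-29\right) = -812$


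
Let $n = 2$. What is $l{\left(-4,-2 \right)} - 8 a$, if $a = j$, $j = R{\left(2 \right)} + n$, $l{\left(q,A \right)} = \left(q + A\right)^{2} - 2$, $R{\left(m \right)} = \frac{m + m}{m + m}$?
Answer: $10$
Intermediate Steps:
$R{\left(m \right)} = 1$ ($R{\left(m \right)} = \frac{2 m}{2 m} = 2 m \frac{1}{2 m} = 1$)
$l{\left(q,A \right)} = -2 + \left(A + q\right)^{2}$ ($l{\left(q,A \right)} = \left(A + q\right)^{2} - 2 = -2 + \left(A + q\right)^{2}$)
$j = 3$ ($j = 1 + 2 = 3$)
$a = 3$
$l{\left(-4,-2 \right)} - 8 a = \left(-2 + \left(-2 - 4\right)^{2}\right) - 24 = \left(-2 + \left(-6\right)^{2}\right) - 24 = \left(-2 + 36\right) - 24 = 34 - 24 = 10$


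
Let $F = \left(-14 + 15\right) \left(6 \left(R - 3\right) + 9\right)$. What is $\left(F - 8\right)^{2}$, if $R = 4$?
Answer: $49$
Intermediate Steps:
$F = 15$ ($F = \left(-14 + 15\right) \left(6 \left(4 - 3\right) + 9\right) = 1 \left(6 \cdot 1 + 9\right) = 1 \left(6 + 9\right) = 1 \cdot 15 = 15$)
$\left(F - 8\right)^{2} = \left(15 - 8\right)^{2} = 7^{2} = 49$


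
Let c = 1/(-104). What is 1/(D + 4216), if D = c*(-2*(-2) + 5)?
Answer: 104/438455 ≈ 0.00023720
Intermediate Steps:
c = -1/104 ≈ -0.0096154
D = -9/104 (D = -(-2*(-2) + 5)/104 = -(4 + 5)/104 = -1/104*9 = -9/104 ≈ -0.086538)
1/(D + 4216) = 1/(-9/104 + 4216) = 1/(438455/104) = 104/438455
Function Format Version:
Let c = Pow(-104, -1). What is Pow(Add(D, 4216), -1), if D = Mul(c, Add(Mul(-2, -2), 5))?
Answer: Rational(104, 438455) ≈ 0.00023720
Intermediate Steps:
c = Rational(-1, 104) ≈ -0.0096154
D = Rational(-9, 104) (D = Mul(Rational(-1, 104), Add(Mul(-2, -2), 5)) = Mul(Rational(-1, 104), Add(4, 5)) = Mul(Rational(-1, 104), 9) = Rational(-9, 104) ≈ -0.086538)
Pow(Add(D, 4216), -1) = Pow(Add(Rational(-9, 104), 4216), -1) = Pow(Rational(438455, 104), -1) = Rational(104, 438455)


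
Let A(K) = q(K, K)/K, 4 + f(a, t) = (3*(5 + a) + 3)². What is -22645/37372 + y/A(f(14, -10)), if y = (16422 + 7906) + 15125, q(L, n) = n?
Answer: 1474414871/37372 ≈ 39452.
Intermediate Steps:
f(a, t) = -4 + (18 + 3*a)² (f(a, t) = -4 + (3*(5 + a) + 3)² = -4 + ((15 + 3*a) + 3)² = -4 + (18 + 3*a)²)
y = 39453 (y = 24328 + 15125 = 39453)
A(K) = 1 (A(K) = K/K = 1)
-22645/37372 + y/A(f(14, -10)) = -22645/37372 + 39453/1 = -22645*1/37372 + 39453*1 = -22645/37372 + 39453 = 1474414871/37372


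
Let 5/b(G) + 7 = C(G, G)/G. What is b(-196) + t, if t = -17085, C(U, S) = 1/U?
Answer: -4594536515/268911 ≈ -17086.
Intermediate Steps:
b(G) = 5/(-7 + G⁻²) (b(G) = 5/(-7 + 1/(G*G)) = 5/(-7 + G⁻²))
b(-196) + t = -5*(-196)²/(-1 + 7*(-196)²) - 17085 = -5*38416/(-1 + 7*38416) - 17085 = -5*38416/(-1 + 268912) - 17085 = -5*38416/268911 - 17085 = -5*38416*1/268911 - 17085 = -192080/268911 - 17085 = -4594536515/268911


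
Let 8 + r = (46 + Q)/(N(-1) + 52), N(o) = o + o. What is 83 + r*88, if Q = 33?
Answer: -12049/25 ≈ -481.96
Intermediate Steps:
N(o) = 2*o
r = -321/50 (r = -8 + (46 + 33)/(2*(-1) + 52) = -8 + 79/(-2 + 52) = -8 + 79/50 = -321/50 ≈ -6.4200)
83 + r*88 = 83 - 321/50*88 = 83 - 14124/25 = -12049/25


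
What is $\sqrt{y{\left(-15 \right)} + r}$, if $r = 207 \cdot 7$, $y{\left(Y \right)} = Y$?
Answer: $\sqrt{1434} \approx 37.868$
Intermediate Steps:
$r = 1449$
$\sqrt{y{\left(-15 \right)} + r} = \sqrt{-15 + 1449} = \sqrt{1434}$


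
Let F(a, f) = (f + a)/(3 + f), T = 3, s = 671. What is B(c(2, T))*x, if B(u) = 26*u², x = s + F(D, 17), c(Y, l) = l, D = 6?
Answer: 1572831/10 ≈ 1.5728e+5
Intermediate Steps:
F(a, f) = (a + f)/(3 + f)
x = 13443/20 (x = 671 + (6 + 17)/(3 + 17) = 671 + 23/20 = 13443/20 ≈ 672.15)
B(c(2, T))*x = (26*3²)*(13443/20) = (26*9)*(13443/20) = 234*(13443/20) = 1572831/10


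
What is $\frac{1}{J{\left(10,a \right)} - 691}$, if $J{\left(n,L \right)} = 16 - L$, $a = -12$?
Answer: $- \frac{1}{663} \approx -0.0015083$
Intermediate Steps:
$\frac{1}{J{\left(10,a \right)} - 691} = \frac{1}{\left(16 - -12\right) - 691} = \frac{1}{\left(16 + 12\right) - 691} = \frac{1}{28 - 691} = \frac{1}{-663} = - \frac{1}{663}$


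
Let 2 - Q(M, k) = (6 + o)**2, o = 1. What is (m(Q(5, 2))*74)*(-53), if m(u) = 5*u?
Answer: 921670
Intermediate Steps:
Q(M, k) = -47 (Q(M, k) = 2 - (6 + 1)**2 = 2 - 1*7**2 = 2 - 1*49 = 2 - 49 = -47)
(m(Q(5, 2))*74)*(-53) = ((5*(-47))*74)*(-53) = -235*74*(-53) = -17390*(-53) = 921670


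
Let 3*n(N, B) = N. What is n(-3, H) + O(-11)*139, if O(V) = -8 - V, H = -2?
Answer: 416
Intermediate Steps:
n(N, B) = N/3
n(-3, H) + O(-11)*139 = (⅓)*(-3) + (-8 - 1*(-11))*139 = -1 + (-8 + 11)*139 = -1 + 3*139 = -1 + 417 = 416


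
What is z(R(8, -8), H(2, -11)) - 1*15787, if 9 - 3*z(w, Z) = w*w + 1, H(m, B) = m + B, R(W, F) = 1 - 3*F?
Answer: -47978/3 ≈ -15993.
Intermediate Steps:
H(m, B) = B + m
z(w, Z) = 8/3 - w²/3 (z(w, Z) = 3 - (w*w + 1)/3 = 3 - (w² + 1)/3 = 3 - (1 + w²)/3 = 3 + (-⅓ - w²/3) = 8/3 - w²/3)
z(R(8, -8), H(2, -11)) - 1*15787 = (8/3 - (1 - 3*(-8))²/3) - 1*15787 = (8/3 - (1 + 24)²/3) - 15787 = (8/3 - ⅓*25²) - 15787 = (8/3 - ⅓*625) - 15787 = (8/3 - 625/3) - 15787 = -617/3 - 15787 = -47978/3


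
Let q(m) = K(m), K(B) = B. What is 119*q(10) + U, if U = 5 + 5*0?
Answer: 1195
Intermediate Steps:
q(m) = m
U = 5 (U = 5 + 0 = 5)
119*q(10) + U = 119*10 + 5 = 1190 + 5 = 1195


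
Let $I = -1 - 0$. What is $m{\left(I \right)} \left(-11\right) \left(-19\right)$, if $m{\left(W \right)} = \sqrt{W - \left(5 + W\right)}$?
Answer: $209 i \sqrt{5} \approx 467.34 i$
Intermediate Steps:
$I = -1$ ($I = -1 + 0 = -1$)
$m{\left(W \right)} = i \sqrt{5}$ ($m{\left(W \right)} = \sqrt{-5} = i \sqrt{5}$)
$m{\left(I \right)} \left(-11\right) \left(-19\right) = i \sqrt{5} \left(-11\right) \left(-19\right) = - 11 i \sqrt{5} \left(-19\right) = 209 i \sqrt{5}$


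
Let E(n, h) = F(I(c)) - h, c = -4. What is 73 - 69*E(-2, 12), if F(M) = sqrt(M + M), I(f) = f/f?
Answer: 901 - 69*sqrt(2) ≈ 803.42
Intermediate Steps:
I(f) = 1
F(M) = sqrt(2)*sqrt(M) (F(M) = sqrt(2*M) = sqrt(2)*sqrt(M))
E(n, h) = sqrt(2) - h (E(n, h) = sqrt(2)*sqrt(1) - h = sqrt(2)*1 - h = sqrt(2) - h)
73 - 69*E(-2, 12) = 73 - 69*(sqrt(2) - 1*12) = 73 - 69*(sqrt(2) - 12) = 73 - 69*(-12 + sqrt(2)) = 73 + (828 - 69*sqrt(2)) = 901 - 69*sqrt(2)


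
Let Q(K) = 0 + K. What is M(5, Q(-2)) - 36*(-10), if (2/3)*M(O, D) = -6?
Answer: 351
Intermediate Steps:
Q(K) = K
M(O, D) = -9 (M(O, D) = (3/2)*(-6) = -9)
M(5, Q(-2)) - 36*(-10) = -9 - 36*(-10) = -9 + 360 = 351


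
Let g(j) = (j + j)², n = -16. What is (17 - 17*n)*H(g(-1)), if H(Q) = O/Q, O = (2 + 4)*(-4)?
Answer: -1734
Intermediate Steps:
O = -24 (O = 6*(-4) = -24)
g(j) = 4*j² (g(j) = (2*j)² = 4*j²)
H(Q) = -24/Q
(17 - 17*n)*H(g(-1)) = (17 - 17*(-16))*(-24/(4*(-1)²)) = (17 + 272)*(-24/(4*1)) = 289*(-24/4) = 289*(-24*¼) = 289*(-6) = -1734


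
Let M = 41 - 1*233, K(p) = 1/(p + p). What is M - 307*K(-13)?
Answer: -4685/26 ≈ -180.19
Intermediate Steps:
K(p) = 1/(2*p)
M = -192 (M = 41 - 233 = -192)
M - 307*K(-13) = -192 - 307/(2*(-13)) = -192 - 307*(-1)/(2*13) = -192 - 307*(-1/26) = -192 + 307/26 = -4685/26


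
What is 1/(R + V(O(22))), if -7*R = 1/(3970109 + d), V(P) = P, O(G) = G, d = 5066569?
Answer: 63256746/1391648411 ≈ 0.045455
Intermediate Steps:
R = -1/63256746 (R = -1/(7*(3970109 + 5066569)) = -⅐/9036678 = -⅐*1/9036678 = -1/63256746 ≈ -1.5809e-8)
1/(R + V(O(22))) = 1/(-1/63256746 + 22) = 1/(1391648411/63256746) = 63256746/1391648411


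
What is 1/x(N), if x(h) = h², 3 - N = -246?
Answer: 1/62001 ≈ 1.6129e-5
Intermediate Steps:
N = 249 (N = 3 - 1*(-246) = 3 + 246 = 249)
1/x(N) = 1/(249²) = 1/62001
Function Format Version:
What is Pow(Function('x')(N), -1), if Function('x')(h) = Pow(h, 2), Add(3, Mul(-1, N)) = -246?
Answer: Rational(1, 62001) ≈ 1.6129e-5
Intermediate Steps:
N = 249 (N = Add(3, Mul(-1, -246)) = Add(3, 246) = 249)
Pow(Function('x')(N), -1) = Pow(Pow(249, 2), -1) = Pow(62001, -1) = Rational(1, 62001)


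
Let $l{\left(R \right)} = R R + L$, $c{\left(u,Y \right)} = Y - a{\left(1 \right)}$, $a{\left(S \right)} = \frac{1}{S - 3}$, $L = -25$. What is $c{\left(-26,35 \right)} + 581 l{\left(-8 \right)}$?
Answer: $\frac{45389}{2} \approx 22695.0$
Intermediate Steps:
$a{\left(S \right)} = \frac{1}{-3 + S}$
$c{\left(u,Y \right)} = \frac{1}{2} + Y$ ($c{\left(u,Y \right)} = Y - \frac{1}{-3 + 1} = Y - \frac{1}{-2} = Y - - \frac{1}{2} = Y + \frac{1}{2} = \frac{1}{2} + Y$)
$l{\left(R \right)} = -25 + R^{2}$ ($l{\left(R \right)} = R R - 25 = R^{2} - 25 = -25 + R^{2}$)
$c{\left(-26,35 \right)} + 581 l{\left(-8 \right)} = \left(\frac{1}{2} + 35\right) + 581 \left(-25 + \left(-8\right)^{2}\right) = \frac{71}{2} + 581 \left(-25 + 64\right) = \frac{71}{2} + 581 \cdot 39 = \frac{71}{2} + 22659 = \frac{45389}{2}$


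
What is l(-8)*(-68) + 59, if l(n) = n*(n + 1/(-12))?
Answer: -13015/3 ≈ -4338.3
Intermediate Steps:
l(n) = n*(-1/12 + n) (l(n) = n*(n - 1/12) = n*(-1/12 + n))
l(-8)*(-68) + 59 = -8*(-1/12 - 8)*(-68) + 59 = -8*(-97/12)*(-68) + 59 = (194/3)*(-68) + 59 = -13192/3 + 59 = -13015/3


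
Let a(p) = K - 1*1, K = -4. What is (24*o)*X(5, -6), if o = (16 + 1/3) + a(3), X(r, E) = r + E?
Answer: -272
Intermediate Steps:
X(r, E) = E + r
a(p) = -5 (a(p) = -4 - 1*1 = -4 - 1 = -5)
o = 34/3 (o = (16 + 1/3) - 5 = 49/3 - 5 = 34/3 ≈ 11.333)
(24*o)*X(5, -6) = (24*(34/3))*(-6 + 5) = 272*(-1) = -272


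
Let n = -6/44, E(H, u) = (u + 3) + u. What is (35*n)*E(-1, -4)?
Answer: 525/22 ≈ 23.864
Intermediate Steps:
E(H, u) = 3 + 2*u (E(H, u) = (3 + u) + u = 3 + 2*u)
n = -3/22 (n = -6*1/44 = -3/22 ≈ -0.13636)
(35*n)*E(-1, -4) = (35*(-3/22))*(3 + 2*(-4)) = -105*(3 - 8)/22 = -105/22*(-5) = 525/22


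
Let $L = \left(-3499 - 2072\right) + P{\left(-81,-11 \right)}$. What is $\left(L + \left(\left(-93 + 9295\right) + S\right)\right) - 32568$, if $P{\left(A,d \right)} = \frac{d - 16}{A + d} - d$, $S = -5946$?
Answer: $- \frac{3208197}{92} \approx -34872.0$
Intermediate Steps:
$P{\left(A,d \right)} = - d + \frac{-16 + d}{A + d}$ ($P{\left(A,d \right)} = \frac{-16 + d}{A + d} - d = - d + \frac{-16 + d}{A + d}$)
$L = - \frac{511493}{92}$ ($L = \left(-3499 - 2072\right) + \frac{-16 - 11 - \left(-11\right)^{2} - \left(-81\right) \left(-11\right)}{-81 - 11} = -5571 + \frac{-16 - 11 - 121 - 891}{-92} = -5571 - \frac{-16 - 11 - 121 - 891}{92} = -5571 - - \frac{1039}{92} = -5571 + \frac{1039}{92} = - \frac{511493}{92} \approx -5559.7$)
$\left(L + \left(\left(-93 + 9295\right) + S\right)\right) - 32568 = \left(- \frac{511493}{92} + \left(\left(-93 + 9295\right) - 5946\right)\right) - 32568 = \left(- \frac{511493}{92} + \left(9202 - 5946\right)\right) - 32568 = \left(- \frac{511493}{92} + 3256\right) - 32568 = - \frac{211941}{92} - 32568 = - \frac{3208197}{92}$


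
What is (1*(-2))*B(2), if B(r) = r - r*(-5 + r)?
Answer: -16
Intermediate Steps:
B(r) = r - r*(-5 + r)
(1*(-2))*B(2) = (1*(-2))*(2*(6 - 1*2)) = -4*(6 - 2) = -4*4 = -2*8 = -16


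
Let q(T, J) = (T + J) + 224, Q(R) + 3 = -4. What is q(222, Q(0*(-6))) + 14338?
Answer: 14777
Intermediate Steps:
Q(R) = -7 (Q(R) = -3 - 4 = -7)
q(T, J) = 224 + J + T (q(T, J) = (J + T) + 224 = 224 + J + T)
q(222, Q(0*(-6))) + 14338 = (224 - 7 + 222) + 14338 = 439 + 14338 = 14777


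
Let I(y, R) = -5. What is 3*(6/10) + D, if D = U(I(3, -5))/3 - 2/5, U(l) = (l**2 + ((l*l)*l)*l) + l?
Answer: 1082/5 ≈ 216.40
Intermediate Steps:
U(l) = l + l**2 + l**4 (U(l) = (l**2 + (l**2*l)*l) + l = (l**2 + l**3*l) + l = (l**2 + l**4) + l = l + l**2 + l**4)
D = 1073/5 (D = -5*(1 - 5 + (-5)**3)/3 - 2/5 = -5*(1 - 5 - 125)*(1/3) - 2*1/5 = -5*(-129)*(1/3) - 2/5 = 645*(1/3) - 2/5 = 215 - 2/5 = 1073/5 ≈ 214.60)
3*(6/10) + D = 3*(6/10) + 1073/5 = 3*(6*(1/10)) + 1073/5 = 3*(3/5) + 1073/5 = 9/5 + 1073/5 = 1082/5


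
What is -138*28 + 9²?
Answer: -3783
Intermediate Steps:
-138*28 + 9² = -3864 + 81 = -3783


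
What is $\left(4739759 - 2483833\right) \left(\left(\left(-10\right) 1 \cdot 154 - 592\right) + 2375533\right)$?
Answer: $5354217024326$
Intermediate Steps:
$\left(4739759 - 2483833\right) \left(\left(\left(-10\right) 1 \cdot 154 - 592\right) + 2375533\right) = 2255926 \left(\left(\left(-10\right) 154 - 592\right) + 2375533\right) = 2255926 \left(\left(-1540 - 592\right) + 2375533\right) = 2255926 \left(-2132 + 2375533\right) = 2255926 \cdot 2373401 = 5354217024326$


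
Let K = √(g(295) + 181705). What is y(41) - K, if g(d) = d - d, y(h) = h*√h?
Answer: -√181705 + 41*√41 ≈ -163.74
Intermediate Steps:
y(h) = h^(3/2)
g(d) = 0
K = √181705 (K = √(0 + 181705) = √181705 ≈ 426.27)
y(41) - K = 41^(3/2) - √181705 = 41*√41 - √181705 = -√181705 + 41*√41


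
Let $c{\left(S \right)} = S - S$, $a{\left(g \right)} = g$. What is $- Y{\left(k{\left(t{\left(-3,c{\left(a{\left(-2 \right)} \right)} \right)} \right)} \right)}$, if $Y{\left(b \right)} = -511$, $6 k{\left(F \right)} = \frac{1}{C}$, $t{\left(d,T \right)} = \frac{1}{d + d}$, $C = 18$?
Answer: $511$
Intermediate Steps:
$c{\left(S \right)} = 0$
$t{\left(d,T \right)} = \frac{1}{2 d}$
$k{\left(F \right)} = \frac{1}{108}$ ($k{\left(F \right)} = \frac{1}{6 \cdot 18} = \frac{1}{6} \cdot \frac{1}{18} = \frac{1}{108}$)
$- Y{\left(k{\left(t{\left(-3,c{\left(a{\left(-2 \right)} \right)} \right)} \right)} \right)} = \left(-1\right) \left(-511\right) = 511$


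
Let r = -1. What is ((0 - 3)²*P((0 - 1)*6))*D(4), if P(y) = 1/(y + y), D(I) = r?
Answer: ¾ ≈ 0.75000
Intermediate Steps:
D(I) = -1
P(y) = 1/(2*y)
((0 - 3)²*P((0 - 1)*6))*D(4) = ((0 - 3)²*(1/(2*(((0 - 1)*6)))))*(-1) = ((-3)²*(1/(2*((-1*6)))))*(-1) = (9*((½)/(-6)))*(-1) = (9*((½)*(-⅙)))*(-1) = (9*(-1/12))*(-1) = -¾*(-1) = ¾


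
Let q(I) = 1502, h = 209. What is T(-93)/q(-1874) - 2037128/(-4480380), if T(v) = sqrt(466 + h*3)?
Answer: 509282/1120095 + sqrt(1093)/1502 ≈ 0.47669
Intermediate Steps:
T(v) = sqrt(1093) (T(v) = sqrt(466 + 209*3) = sqrt(466 + 627) = sqrt(1093))
T(-93)/q(-1874) - 2037128/(-4480380) = sqrt(1093)/1502 - 2037128/(-4480380) = sqrt(1093)*(1/1502) - 2037128*(-1/4480380) = sqrt(1093)/1502 + 509282/1120095 = 509282/1120095 + sqrt(1093)/1502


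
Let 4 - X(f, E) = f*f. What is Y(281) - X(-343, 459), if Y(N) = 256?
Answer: 117901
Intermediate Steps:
X(f, E) = 4 - f² (X(f, E) = 4 - f*f = 4 - f²)
Y(281) - X(-343, 459) = 256 - (4 - 1*(-343)²) = 256 - (4 - 1*117649) = 256 - (4 - 117649) = 256 - 1*(-117645) = 256 + 117645 = 117901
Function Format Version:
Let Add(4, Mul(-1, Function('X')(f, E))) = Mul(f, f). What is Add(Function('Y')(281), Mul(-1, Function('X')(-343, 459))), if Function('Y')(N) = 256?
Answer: 117901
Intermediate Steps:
Function('X')(f, E) = Add(4, Mul(-1, Pow(f, 2))) (Function('X')(f, E) = Add(4, Mul(-1, Mul(f, f))) = Add(4, Mul(-1, Pow(f, 2))))
Add(Function('Y')(281), Mul(-1, Function('X')(-343, 459))) = Add(256, Mul(-1, Add(4, Mul(-1, Pow(-343, 2))))) = Add(256, Mul(-1, Add(4, Mul(-1, 117649)))) = Add(256, Mul(-1, Add(4, -117649))) = Add(256, Mul(-1, -117645)) = Add(256, 117645) = 117901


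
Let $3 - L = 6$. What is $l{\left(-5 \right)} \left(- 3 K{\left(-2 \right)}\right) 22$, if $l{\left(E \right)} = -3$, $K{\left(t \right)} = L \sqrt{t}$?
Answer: $- 594 i \sqrt{2} \approx - 840.04 i$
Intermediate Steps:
$L = -3$ ($L = 3 - 6 = -3$)
$K{\left(t \right)} = - 3 \sqrt{t}$
$l{\left(-5 \right)} \left(- 3 K{\left(-2 \right)}\right) 22 = - 3 \left(- 3 \left(- 3 \sqrt{-2}\right)\right) 22 = - 3 \left(- 3 \left(- 3 i \sqrt{2}\right)\right) 22 = - 3 \cdot 9 i \sqrt{2} \cdot 22 = - 27 i \sqrt{2} \cdot 22 = - 594 i \sqrt{2}$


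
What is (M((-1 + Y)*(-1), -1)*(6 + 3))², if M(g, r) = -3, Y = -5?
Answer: 729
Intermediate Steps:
(M((-1 + Y)*(-1), -1)*(6 + 3))² = (-3*(6 + 3))² = (-3*9)² = (-27)² = 729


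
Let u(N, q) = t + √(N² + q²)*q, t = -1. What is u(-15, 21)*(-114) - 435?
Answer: -321 - 7182*√74 ≈ -62103.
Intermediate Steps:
u(N, q) = -1 + q*√(N² + q²) (u(N, q) = -1 + √(N² + q²)*q = -1 + q*√(N² + q²))
u(-15, 21)*(-114) - 435 = (-1 + 21*√((-15)² + 21²))*(-114) - 435 = (-1 + 21*√(225 + 441))*(-114) - 435 = (-1 + 21*√666)*(-114) - 435 = (-1 + 21*(3*√74))*(-114) - 435 = (-1 + 63*√74)*(-114) - 435 = (114 - 7182*√74) - 435 = -321 - 7182*√74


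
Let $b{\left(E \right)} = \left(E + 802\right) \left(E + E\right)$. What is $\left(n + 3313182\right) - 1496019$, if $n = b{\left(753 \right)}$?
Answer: $4158993$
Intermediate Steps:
$b{\left(E \right)} = 2 E \left(802 + E\right)$ ($b{\left(E \right)} = \left(802 + E\right) 2 E = 2 E \left(802 + E\right)$)
$n = 2341830$ ($n = 2 \cdot 753 \left(802 + 753\right) = 2 \cdot 753 \cdot 1555 = 2341830$)
$\left(n + 3313182\right) - 1496019 = \left(2341830 + 3313182\right) - 1496019 = 5655012 - 1496019 = 4158993$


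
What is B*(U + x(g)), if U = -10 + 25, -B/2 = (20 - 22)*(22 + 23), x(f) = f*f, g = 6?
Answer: 9180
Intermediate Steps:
x(f) = f²
B = 180 (B = -2*(20 - 22)*(22 + 23) = -(-4)*45 = -2*(-90) = 180)
U = 15
B*(U + x(g)) = 180*(15 + 6²) = 180*(15 + 36) = 180*51 = 9180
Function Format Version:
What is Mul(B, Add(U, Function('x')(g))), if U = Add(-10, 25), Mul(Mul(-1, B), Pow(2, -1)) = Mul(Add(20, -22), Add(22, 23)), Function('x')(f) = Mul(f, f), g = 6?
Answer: 9180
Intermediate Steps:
Function('x')(f) = Pow(f, 2)
B = 180 (B = Mul(-2, Mul(Add(20, -22), Add(22, 23))) = Mul(-2, Mul(-2, 45)) = Mul(-2, -90) = 180)
U = 15
Mul(B, Add(U, Function('x')(g))) = Mul(180, Add(15, Pow(6, 2))) = Mul(180, Add(15, 36)) = Mul(180, 51) = 9180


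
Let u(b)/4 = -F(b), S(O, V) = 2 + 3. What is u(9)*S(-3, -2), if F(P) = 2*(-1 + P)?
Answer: -320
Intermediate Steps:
F(P) = -2 + 2*P
S(O, V) = 5
u(b) = 8 - 8*b (u(b) = 4*(-(-2 + 2*b)) = 4*(2 - 2*b) = 8 - 8*b)
u(9)*S(-3, -2) = (8 - 8*9)*5 = (8 - 72)*5 = -64*5 = -320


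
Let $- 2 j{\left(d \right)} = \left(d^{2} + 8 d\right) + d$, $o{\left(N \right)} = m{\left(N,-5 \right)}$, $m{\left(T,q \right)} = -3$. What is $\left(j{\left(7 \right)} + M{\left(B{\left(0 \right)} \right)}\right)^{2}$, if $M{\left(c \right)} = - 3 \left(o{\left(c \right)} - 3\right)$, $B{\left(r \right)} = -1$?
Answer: $1444$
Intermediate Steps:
$o{\left(N \right)} = -3$
$M{\left(c \right)} = 18$ ($M{\left(c \right)} = - 3 \left(-3 - 3\right) = \left(-3\right) \left(-6\right) = 18$)
$j{\left(d \right)} = - \frac{9 d}{2} - \frac{d^{2}}{2}$ ($j{\left(d \right)} = - \frac{\left(d^{2} + 8 d\right) + d}{2} = - \frac{d^{2} + 9 d}{2} = - \frac{9 d}{2} - \frac{d^{2}}{2}$)
$\left(j{\left(7 \right)} + M{\left(B{\left(0 \right)} \right)}\right)^{2} = \left(\left(- \frac{1}{2}\right) 7 \left(9 + 7\right) + 18\right)^{2} = \left(\left(- \frac{1}{2}\right) 7 \cdot 16 + 18\right)^{2} = \left(-56 + 18\right)^{2} = \left(-38\right)^{2} = 1444$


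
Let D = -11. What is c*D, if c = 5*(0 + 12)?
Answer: -660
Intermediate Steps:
c = 60 (c = 5*12 = 60)
c*D = 60*(-11) = -660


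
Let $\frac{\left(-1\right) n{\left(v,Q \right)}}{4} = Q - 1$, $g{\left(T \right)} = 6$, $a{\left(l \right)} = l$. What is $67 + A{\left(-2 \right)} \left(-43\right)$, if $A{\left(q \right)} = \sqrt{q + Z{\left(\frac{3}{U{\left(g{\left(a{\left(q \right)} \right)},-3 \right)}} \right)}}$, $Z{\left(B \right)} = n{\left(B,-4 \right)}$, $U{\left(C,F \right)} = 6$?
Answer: $67 - 129 \sqrt{2} \approx -115.43$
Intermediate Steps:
$n{\left(v,Q \right)} = 4 - 4 Q$ ($n{\left(v,Q \right)} = - 4 \left(Q - 1\right) = - 4 \left(-1 + Q\right) = 4 - 4 Q$)
$Z{\left(B \right)} = 20$ ($Z{\left(B \right)} = 4 - -16 = 4 + 16 = 20$)
$A{\left(q \right)} = \sqrt{20 + q}$ ($A{\left(q \right)} = \sqrt{q + 20} = \sqrt{20 + q}$)
$67 + A{\left(-2 \right)} \left(-43\right) = 67 + \sqrt{20 - 2} \left(-43\right) = 67 + \sqrt{18} \left(-43\right) = 67 + 3 \sqrt{2} \left(-43\right) = 67 - 129 \sqrt{2}$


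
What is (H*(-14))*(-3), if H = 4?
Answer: 168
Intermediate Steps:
(H*(-14))*(-3) = (4*(-14))*(-3) = -56*(-3) = 168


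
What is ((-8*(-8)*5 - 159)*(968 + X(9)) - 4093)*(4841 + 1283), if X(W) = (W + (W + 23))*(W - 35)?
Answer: -121690004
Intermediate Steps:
X(W) = (-35 + W)*(23 + 2*W) (X(W) = (W + (23 + W))*(-35 + W) = (23 + 2*W)*(-35 + W) = (-35 + W)*(23 + 2*W))
((-8*(-8)*5 - 159)*(968 + X(9)) - 4093)*(4841 + 1283) = ((-8*(-8)*5 - 159)*(968 + (-805 - 47*9 + 2*9²)) - 4093)*(4841 + 1283) = ((64*5 - 159)*(968 + (-805 - 423 + 2*81)) - 4093)*6124 = ((320 - 159)*(968 + (-805 - 423 + 162)) - 4093)*6124 = (161*(968 - 1066) - 4093)*6124 = (161*(-98) - 4093)*6124 = (-15778 - 4093)*6124 = -19871*6124 = -121690004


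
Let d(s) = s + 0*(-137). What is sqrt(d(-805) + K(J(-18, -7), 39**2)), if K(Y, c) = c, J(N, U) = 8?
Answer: 2*sqrt(179) ≈ 26.758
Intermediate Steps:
d(s) = s (d(s) = s + 0 = s)
sqrt(d(-805) + K(J(-18, -7), 39**2)) = sqrt(-805 + 39**2) = sqrt(-805 + 1521) = sqrt(716) = 2*sqrt(179)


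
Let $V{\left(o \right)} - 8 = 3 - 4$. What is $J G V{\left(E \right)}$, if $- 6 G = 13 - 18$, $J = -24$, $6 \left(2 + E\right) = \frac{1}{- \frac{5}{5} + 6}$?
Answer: $-140$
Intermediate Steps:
$E = - \frac{59}{30}$ ($E = -2 + \frac{1}{6 \left(- \frac{5}{5} + 6\right)} = -2 + \frac{1}{6 \left(\left(-5\right) \frac{1}{5} + 6\right)} = -2 + \frac{1}{6 \left(-1 + 6\right)} = -2 + \frac{1}{6 \cdot 5} = -2 + \frac{1}{6} \cdot \frac{1}{5} = -2 + \frac{1}{30} = - \frac{59}{30} \approx -1.9667$)
$V{\left(o \right)} = 7$ ($V{\left(o \right)} = 8 + \left(3 - 4\right) = 8 - 1 = 7$)
$G = \frac{5}{6}$ ($G = - \frac{13 - 18}{6} = \left(- \frac{1}{6}\right) \left(-5\right) = \frac{5}{6} \approx 0.83333$)
$J G V{\left(E \right)} = \left(-24\right) \frac{5}{6} \cdot 7 = \left(-20\right) 7 = -140$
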